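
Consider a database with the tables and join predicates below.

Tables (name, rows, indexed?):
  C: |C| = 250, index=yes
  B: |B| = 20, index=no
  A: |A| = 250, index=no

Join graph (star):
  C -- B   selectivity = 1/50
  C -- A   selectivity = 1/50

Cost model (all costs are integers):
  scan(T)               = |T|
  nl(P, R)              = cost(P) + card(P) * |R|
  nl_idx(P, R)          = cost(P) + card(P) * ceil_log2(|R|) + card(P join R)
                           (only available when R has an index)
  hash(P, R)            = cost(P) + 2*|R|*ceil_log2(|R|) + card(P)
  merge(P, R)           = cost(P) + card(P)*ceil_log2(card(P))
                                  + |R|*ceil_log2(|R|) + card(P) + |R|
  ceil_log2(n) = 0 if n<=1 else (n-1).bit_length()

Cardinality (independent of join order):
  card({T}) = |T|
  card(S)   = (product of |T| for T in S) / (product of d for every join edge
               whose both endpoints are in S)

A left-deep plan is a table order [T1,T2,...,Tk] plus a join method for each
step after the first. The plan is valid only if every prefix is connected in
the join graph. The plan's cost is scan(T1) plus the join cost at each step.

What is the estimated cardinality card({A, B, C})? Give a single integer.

Tables in S: A(250), B(20), C(250)
Edges inside S: C-B(d=50), C-A(d=50)
numerator = 250 * 20 * 250 = 1250000
denominator = 50 * 50 = 2500
card(S) = 1250000 / 2500 = 500

500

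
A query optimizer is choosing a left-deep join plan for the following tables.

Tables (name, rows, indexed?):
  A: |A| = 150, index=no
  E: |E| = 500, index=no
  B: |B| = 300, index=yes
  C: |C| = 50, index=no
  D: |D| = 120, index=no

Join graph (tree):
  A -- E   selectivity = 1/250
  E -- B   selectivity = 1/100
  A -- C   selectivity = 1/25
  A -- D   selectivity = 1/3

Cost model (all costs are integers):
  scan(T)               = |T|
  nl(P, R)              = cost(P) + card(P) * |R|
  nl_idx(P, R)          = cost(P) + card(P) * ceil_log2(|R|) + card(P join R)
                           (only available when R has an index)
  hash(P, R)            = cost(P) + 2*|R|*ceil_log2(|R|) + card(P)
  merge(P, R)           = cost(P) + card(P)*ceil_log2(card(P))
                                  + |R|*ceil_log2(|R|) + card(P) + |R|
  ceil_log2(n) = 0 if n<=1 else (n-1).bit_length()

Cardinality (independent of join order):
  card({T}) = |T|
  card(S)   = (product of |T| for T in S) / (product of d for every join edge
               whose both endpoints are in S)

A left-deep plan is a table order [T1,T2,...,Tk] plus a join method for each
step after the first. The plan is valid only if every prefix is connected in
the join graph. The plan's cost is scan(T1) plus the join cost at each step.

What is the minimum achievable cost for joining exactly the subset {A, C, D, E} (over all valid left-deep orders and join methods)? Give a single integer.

6580

Selinger DP over subsets of {A,C,D,E}:
  {A}: scan cost=150, card=150
  {E}: scan cost=500, card=500
  {C}: scan cost=50, card=50
  {D}: scan cost=120, card=120
  {AE}: card=300; try (A,hash)→3400, (E,merge)→6500, (A,merge)→6850, (E,hash)→9300, (E,nl)→75150, (A,nl)→75500; best=3400 via (A,hash)
  {AC}: card=300; try (C,hash)→900, (A,merge)→1750, (C,merge)→1850, (A,hash)→2500, (A,nl)→7550, (C,nl)→7650; best=900 via (C,hash)
  {AD}: card=6000; try (D,hash)→1980, (A,merge)→2430, (D,merge)→2460, (A,hash)→2640, (A,nl)→18120, (D,nl)→18150; best=1980 via (D,hash)
  {ACE}: card=600; try (C,hash)→4300, (C,merge)→6750, (E,merge)→8900, (E,hash)→10200, (C,nl)→18400, (E,nl)→150900; best=4300 via (C,hash)
  {ADE}: card=12000; try (D,hash)→5380, (D,merge)→7360, (E,hash)→16980, (D,nl)→39400, (E,merge)→90980, (E,nl)→3001980; best=5380 via (D,hash)
  {ACD}: card=12000; try (D,hash)→2880, (D,merge)→4860, (C,hash)→8580, (D,nl)→36900, (C,merge)→86330, (C,nl)→301980; best=2880 via (D,hash)
  {ACDE}: card=24000; try (D,hash)→6580, (D,merge)→11860, (C,hash)→17980, (E,hash)→23880, (D,nl)→76300, (C,merge)→185730 …(+3); best=6580 via (D,hash)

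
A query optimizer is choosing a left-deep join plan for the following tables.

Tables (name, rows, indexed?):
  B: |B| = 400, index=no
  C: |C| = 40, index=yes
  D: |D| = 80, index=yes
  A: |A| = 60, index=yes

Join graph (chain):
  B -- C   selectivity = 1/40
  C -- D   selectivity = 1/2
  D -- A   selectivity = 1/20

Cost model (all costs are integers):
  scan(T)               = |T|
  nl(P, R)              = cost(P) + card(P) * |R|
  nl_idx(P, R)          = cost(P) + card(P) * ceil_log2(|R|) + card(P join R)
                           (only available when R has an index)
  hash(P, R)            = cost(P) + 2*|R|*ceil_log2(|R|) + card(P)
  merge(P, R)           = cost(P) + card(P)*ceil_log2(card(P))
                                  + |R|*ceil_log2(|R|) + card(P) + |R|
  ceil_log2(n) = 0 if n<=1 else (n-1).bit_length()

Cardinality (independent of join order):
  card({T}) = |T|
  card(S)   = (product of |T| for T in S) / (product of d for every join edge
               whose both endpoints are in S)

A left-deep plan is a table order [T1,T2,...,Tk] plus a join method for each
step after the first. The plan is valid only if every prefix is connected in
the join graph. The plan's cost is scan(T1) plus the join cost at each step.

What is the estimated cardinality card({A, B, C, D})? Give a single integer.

48000

Tables in S: A(60), B(400), C(40), D(80)
Edges inside S: B-C(d=40), C-D(d=2), D-A(d=20)
numerator = 60 * 400 * 40 * 80 = 76800000
denominator = 40 * 2 * 20 = 1600
card(S) = 76800000 / 1600 = 48000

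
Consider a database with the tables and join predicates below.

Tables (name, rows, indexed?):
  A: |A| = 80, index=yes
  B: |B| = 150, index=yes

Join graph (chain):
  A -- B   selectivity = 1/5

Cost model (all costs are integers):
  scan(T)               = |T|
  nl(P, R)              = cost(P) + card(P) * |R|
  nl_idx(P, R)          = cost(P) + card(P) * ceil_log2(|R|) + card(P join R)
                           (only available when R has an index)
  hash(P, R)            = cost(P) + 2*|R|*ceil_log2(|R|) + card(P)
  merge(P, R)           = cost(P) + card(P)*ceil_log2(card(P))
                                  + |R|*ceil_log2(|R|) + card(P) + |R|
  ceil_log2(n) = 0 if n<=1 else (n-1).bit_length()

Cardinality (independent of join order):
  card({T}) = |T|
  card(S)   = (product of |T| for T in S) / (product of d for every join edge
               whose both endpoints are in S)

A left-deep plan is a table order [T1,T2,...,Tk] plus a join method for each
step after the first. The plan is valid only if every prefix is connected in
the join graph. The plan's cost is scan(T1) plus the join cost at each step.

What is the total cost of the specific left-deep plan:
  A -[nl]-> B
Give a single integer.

12080

step 1: scan A: cost=80, card=80
step 2: join B via nl
    card(P join B) = 80*150/(5) = 2400
    cost = 80 + 80*150 = 12080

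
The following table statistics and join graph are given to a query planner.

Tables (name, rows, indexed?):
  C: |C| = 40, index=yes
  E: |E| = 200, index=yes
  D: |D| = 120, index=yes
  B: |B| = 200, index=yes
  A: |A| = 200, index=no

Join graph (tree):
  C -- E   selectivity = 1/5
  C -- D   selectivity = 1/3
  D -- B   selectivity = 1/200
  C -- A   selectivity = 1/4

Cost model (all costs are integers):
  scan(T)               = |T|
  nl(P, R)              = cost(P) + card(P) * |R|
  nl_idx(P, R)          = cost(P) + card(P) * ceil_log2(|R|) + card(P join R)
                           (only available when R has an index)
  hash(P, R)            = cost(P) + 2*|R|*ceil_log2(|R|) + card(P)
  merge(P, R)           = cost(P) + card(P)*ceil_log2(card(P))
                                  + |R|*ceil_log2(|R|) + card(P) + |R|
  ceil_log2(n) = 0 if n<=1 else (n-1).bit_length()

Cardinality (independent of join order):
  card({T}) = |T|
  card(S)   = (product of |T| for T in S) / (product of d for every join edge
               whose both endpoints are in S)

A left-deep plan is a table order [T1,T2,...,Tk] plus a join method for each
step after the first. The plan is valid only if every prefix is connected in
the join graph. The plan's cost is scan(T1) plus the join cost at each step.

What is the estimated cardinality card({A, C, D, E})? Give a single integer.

Tables in S: A(200), C(40), D(120), E(200)
Edges inside S: C-E(d=5), C-D(d=3), C-A(d=4)
numerator = 200 * 40 * 120 * 200 = 192000000
denominator = 5 * 3 * 4 = 60
card(S) = 192000000 / 60 = 3200000

3200000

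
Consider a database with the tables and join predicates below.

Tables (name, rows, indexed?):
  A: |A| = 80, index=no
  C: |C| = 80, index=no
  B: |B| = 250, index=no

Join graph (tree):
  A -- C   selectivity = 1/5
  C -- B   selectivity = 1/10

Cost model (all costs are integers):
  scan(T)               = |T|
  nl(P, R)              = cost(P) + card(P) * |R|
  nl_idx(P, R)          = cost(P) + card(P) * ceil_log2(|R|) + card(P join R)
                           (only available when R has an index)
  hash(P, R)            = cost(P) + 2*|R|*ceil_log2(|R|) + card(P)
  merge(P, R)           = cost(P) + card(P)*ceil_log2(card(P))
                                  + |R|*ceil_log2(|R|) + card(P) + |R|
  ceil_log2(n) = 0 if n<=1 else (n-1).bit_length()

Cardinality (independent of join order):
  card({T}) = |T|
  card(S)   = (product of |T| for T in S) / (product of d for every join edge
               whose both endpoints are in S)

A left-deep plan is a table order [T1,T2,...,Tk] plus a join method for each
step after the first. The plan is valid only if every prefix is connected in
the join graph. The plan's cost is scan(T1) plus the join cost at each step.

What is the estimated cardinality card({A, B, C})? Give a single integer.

Tables in S: A(80), B(250), C(80)
Edges inside S: A-C(d=5), C-B(d=10)
numerator = 80 * 250 * 80 = 1600000
denominator = 5 * 10 = 50
card(S) = 1600000 / 50 = 32000

32000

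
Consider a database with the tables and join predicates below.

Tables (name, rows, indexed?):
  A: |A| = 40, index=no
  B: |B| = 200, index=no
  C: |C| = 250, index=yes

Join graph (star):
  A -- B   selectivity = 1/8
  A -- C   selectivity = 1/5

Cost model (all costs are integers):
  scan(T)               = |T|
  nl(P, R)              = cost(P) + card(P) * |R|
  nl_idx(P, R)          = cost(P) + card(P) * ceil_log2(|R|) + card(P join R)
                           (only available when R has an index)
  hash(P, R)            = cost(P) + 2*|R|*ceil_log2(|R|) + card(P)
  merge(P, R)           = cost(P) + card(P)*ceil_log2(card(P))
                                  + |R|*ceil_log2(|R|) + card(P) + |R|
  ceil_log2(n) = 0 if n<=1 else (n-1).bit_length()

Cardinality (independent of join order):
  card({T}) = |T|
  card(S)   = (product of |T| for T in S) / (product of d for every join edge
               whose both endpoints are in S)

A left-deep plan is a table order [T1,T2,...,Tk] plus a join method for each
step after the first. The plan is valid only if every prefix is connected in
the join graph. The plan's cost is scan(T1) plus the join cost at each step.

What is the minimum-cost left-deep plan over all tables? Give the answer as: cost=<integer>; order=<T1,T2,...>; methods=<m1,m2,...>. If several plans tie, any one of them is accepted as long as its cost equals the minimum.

cost=5880; order=B,A,C; methods=hash,hash

Selinger DP (subsets sized 1..n):
  {A}: scan cost=40, card=40
  {B}: scan cost=200, card=200
  {C}: scan cost=250, card=250
  {AB}: card=1000; try (A,hash)→880, (B,merge)→2120, (A,merge)→2280, (B,hash)→3280, (B,nl)→8040, (A,nl)→8200; best=880 via (A,hash)
  {AC}: card=2000; try (A,hash)→980, (C,nl_idx)→2360, (C,merge)→2570, (A,merge)→2780, (C,hash)→4080, (C,nl)→10040 …(+1); best=980 via (A,hash)
  {ABC}: card=50000; try (C,hash)→5880, (B,hash)→6180, (C,merge)→14130, (B,merge)→26780, (C,nl_idx)→58880, (C,nl)→250880 …(+1); best=5880 via (C,hash)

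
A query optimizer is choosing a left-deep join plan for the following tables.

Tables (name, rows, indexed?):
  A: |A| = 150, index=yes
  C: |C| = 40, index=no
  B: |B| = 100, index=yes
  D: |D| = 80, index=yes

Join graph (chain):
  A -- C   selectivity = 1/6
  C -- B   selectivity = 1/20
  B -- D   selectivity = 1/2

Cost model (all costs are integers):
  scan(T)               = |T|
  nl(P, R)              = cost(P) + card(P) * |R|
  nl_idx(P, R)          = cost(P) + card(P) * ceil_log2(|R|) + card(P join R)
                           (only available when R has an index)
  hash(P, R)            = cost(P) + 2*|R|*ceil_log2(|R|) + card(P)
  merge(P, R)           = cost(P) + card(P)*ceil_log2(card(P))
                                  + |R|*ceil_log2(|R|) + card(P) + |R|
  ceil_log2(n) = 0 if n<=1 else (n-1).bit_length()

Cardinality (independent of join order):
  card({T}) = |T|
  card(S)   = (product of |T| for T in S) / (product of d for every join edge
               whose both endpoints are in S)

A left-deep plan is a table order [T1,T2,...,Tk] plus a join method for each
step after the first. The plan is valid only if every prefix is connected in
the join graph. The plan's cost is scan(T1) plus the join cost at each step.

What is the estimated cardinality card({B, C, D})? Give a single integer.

Tables in S: B(100), C(40), D(80)
Edges inside S: C-B(d=20), B-D(d=2)
numerator = 100 * 40 * 80 = 320000
denominator = 20 * 2 = 40
card(S) = 320000 / 40 = 8000

8000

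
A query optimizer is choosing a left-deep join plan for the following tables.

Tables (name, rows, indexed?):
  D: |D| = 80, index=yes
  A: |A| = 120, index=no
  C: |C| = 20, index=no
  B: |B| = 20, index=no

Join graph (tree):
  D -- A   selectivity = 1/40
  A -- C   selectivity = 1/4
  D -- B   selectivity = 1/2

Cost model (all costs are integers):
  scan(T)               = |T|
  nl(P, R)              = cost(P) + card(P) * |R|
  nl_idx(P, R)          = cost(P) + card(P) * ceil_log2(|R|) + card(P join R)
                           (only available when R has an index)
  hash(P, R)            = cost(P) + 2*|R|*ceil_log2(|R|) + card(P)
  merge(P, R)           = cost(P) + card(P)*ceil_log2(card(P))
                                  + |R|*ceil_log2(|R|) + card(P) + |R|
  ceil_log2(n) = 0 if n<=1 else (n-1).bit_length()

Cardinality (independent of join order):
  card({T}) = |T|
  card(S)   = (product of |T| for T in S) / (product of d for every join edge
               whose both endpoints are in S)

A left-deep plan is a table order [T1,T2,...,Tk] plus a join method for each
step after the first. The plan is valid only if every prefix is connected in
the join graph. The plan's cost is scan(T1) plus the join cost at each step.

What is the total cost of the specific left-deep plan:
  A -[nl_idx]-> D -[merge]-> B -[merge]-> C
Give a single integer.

34800

step 1: scan A: cost=120, card=120
step 2: join D via nl_idx
    card(P join D) = 120*80/(40) = 240
    cost = 120 + 120*7 + 240 = 1200
step 3: join B via merge
    card(P join B) = 240*20/(2) = 2400
    cost = 1200 + 240*8 + 20*5 + 240 + 20 = 3480
step 4: join C via merge
    card(P join C) = 2400*20/(4) = 12000
    cost = 3480 + 2400*12 + 20*5 + 2400 + 20 = 34800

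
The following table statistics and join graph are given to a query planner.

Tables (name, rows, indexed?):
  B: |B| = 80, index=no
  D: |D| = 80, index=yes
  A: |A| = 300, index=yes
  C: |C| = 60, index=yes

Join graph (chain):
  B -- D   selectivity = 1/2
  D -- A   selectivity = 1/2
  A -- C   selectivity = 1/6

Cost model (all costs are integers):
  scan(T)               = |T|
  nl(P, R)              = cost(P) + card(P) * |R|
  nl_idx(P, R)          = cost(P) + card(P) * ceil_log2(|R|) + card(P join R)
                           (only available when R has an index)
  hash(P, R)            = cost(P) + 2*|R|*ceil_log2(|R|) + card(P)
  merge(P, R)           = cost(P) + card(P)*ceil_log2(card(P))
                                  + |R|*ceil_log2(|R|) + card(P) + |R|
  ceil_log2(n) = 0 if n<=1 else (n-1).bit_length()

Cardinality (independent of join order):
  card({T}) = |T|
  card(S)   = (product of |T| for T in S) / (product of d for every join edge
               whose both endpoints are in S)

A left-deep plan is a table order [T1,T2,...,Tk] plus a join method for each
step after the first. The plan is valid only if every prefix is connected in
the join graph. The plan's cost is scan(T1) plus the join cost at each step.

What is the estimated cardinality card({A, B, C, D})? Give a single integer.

Tables in S: A(300), B(80), C(60), D(80)
Edges inside S: B-D(d=2), D-A(d=2), A-C(d=6)
numerator = 300 * 80 * 60 * 80 = 115200000
denominator = 2 * 2 * 6 = 24
card(S) = 115200000 / 24 = 4800000

4800000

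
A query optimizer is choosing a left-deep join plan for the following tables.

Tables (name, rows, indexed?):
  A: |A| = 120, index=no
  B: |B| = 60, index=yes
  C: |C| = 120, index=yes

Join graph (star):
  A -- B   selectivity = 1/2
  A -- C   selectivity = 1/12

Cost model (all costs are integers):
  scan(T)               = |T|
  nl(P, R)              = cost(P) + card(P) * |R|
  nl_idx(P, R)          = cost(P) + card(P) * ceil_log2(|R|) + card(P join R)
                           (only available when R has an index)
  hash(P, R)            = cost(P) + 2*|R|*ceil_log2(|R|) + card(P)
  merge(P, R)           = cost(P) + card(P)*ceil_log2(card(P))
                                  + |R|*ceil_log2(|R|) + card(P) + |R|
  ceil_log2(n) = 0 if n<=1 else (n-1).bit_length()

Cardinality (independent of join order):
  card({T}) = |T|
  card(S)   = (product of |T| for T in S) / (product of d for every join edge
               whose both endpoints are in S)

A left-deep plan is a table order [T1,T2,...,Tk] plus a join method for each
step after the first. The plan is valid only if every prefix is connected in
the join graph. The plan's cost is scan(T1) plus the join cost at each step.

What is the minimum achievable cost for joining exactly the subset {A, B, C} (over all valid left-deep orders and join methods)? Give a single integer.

Selinger DP over subsets of {A,B,C}:
  {A}: scan cost=120, card=120
  {B}: scan cost=60, card=60
  {C}: scan cost=120, card=120
  {AB}: card=3600; try (B,hash)→960, (A,merge)→1440, (B,merge)→1500, (A,hash)→1800, (B,nl_idx)→4440, (A,nl)→7260 …(+1); best=960 via (B,hash)
  {AC}: card=1200; try (C,hash)→1920, (A,hash)→1920, (C,merge)→2040, (A,merge)→2040, (C,nl_idx)→2160, (C,nl)→14520 …(+1); best=1920 via (C,hash)
  {ABC}: card=36000; try (B,hash)→3840, (C,hash)→6240, (B,merge)→16740, (B,nl_idx)→45120, (C,merge)→48720, (C,nl_idx)→62160 …(+2); best=3840 via (B,hash)

3840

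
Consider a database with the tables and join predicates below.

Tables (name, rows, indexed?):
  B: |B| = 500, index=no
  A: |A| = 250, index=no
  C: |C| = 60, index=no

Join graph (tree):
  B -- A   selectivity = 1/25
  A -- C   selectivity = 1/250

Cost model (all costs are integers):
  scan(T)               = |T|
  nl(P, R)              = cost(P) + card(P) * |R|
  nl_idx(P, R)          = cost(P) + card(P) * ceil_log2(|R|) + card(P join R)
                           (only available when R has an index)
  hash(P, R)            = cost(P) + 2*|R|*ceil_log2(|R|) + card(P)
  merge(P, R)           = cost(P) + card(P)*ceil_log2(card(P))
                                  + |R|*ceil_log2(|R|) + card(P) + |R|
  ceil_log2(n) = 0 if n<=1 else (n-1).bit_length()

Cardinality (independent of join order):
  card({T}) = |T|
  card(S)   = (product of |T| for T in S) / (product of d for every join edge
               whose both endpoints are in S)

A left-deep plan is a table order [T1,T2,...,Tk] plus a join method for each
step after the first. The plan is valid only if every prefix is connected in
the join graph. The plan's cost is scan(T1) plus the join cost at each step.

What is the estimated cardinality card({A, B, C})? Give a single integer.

Tables in S: A(250), B(500), C(60)
Edges inside S: B-A(d=25), A-C(d=250)
numerator = 250 * 500 * 60 = 7500000
denominator = 25 * 250 = 6250
card(S) = 7500000 / 6250 = 1200

1200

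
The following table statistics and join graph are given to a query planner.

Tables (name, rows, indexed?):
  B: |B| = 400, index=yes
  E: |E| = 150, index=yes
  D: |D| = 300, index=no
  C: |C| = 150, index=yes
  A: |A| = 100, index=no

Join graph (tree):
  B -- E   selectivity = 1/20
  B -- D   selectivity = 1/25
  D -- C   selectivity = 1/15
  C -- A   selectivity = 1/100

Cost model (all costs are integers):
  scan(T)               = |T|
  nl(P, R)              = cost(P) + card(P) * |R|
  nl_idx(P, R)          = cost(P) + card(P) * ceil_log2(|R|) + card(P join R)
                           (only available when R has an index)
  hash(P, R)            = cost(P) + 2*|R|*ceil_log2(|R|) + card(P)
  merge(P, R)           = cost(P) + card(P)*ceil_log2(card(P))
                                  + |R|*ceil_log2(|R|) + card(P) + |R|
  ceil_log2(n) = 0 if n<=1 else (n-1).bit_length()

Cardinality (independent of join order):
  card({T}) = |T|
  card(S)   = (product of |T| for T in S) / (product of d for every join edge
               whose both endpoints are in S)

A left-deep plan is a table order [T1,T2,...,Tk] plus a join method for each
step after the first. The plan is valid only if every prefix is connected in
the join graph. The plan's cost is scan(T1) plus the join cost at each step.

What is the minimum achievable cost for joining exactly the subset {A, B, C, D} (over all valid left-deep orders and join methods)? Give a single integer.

Selinger DP over subsets of {A,B,C,D}:
  {B}: scan cost=400, card=400
  {D}: scan cost=300, card=300
  {C}: scan cost=150, card=150
  {A}: scan cost=100, card=100
  {BD}: card=4800; try (D,hash)→6200, (B,merge)→7300, (D,merge)→7400, (B,hash)→7800, (B,nl_idx)→7800, (B,nl)→120300 …(+1); best=6200 via (D,hash)
  {CD}: card=3000; try (C,hash)→3000, (D,merge)→4500, (C,merge)→4650, (D,hash)→5700, (C,nl_idx)→5700, (D,nl)→45150 …(+1); best=3000 via (C,hash)
  {AC}: card=150; try (C,nl_idx)→1050, (A,hash)→1700, (C,merge)→2250, (A,merge)→2300, (C,hash)→2600, (C,nl)→15100 …(+1); best=1050 via (C,nl_idx)
  {BCD}: card=48000; try (B,hash)→13200, (C,hash)→13400, (B,merge)→46000, (C,merge)→74750, (B,nl_idx)→78000, (C,nl_idx)→92600 …(+2); best=13200 via (B,hash)
  {ACD}: card=3000; try (D,merge)→5400, (D,hash)→6600, (A,hash)→7400, (A,merge)→42800, (D,nl)→46050, (A,nl)→303000; best=5400 via (D,merge)
  {ABCD}: card=48000; try (B,hash)→15600, (B,merge)→48400, (A,hash)→62600, (B,nl_idx)→80400, (A,merge)→830000, (B,nl)→1205400 …(+1); best=15600 via (B,hash)

15600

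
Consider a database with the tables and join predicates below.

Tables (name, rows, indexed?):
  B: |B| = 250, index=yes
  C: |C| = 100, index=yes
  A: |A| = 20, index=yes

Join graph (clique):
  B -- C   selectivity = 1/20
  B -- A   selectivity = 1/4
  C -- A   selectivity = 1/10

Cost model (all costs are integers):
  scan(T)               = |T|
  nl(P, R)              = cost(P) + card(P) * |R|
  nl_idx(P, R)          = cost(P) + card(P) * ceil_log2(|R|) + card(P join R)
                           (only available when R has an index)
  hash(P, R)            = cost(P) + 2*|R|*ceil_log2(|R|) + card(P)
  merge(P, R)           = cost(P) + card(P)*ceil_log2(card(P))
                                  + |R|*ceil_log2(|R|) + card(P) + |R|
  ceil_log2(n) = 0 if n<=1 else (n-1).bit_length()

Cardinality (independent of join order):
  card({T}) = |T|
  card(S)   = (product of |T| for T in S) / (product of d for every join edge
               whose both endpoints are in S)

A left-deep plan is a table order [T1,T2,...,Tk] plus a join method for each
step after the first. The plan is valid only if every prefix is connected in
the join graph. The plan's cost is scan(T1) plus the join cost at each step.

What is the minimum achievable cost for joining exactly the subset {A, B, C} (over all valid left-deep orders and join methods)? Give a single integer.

2585

Selinger DP over subsets of {A,B,C}:
  {B}: scan cost=250, card=250
  {C}: scan cost=100, card=100
  {A}: scan cost=20, card=20
  {BC}: card=1250; try (C,hash)→1900, (B,nl_idx)→2150, (B,merge)→3150, (C,nl_idx)→3250, (C,merge)→3300, (B,hash)→4200 …(+2); best=1900 via (C,hash)
  {AB}: card=1250; try (A,hash)→700, (B,nl_idx)→1430, (B,merge)→2390, (A,merge)→2620, (A,nl_idx)→2750, (B,hash)→4040 …(+2); best=700 via (A,hash)
  {AC}: card=200; try (C,nl_idx)→360, (A,hash)→400, (A,nl_idx)→800, (C,merge)→940, (A,merge)→1020, (C,hash)→1440 …(+2); best=360 via (C,nl_idx)
  {ABC}: card=625; try (B,nl_idx)→2585, (C,hash)→3350, (A,hash)→3350, (B,merge)→4410, (B,hash)→4560, (A,nl_idx)→8775 …(+6); best=2585 via (B,nl_idx)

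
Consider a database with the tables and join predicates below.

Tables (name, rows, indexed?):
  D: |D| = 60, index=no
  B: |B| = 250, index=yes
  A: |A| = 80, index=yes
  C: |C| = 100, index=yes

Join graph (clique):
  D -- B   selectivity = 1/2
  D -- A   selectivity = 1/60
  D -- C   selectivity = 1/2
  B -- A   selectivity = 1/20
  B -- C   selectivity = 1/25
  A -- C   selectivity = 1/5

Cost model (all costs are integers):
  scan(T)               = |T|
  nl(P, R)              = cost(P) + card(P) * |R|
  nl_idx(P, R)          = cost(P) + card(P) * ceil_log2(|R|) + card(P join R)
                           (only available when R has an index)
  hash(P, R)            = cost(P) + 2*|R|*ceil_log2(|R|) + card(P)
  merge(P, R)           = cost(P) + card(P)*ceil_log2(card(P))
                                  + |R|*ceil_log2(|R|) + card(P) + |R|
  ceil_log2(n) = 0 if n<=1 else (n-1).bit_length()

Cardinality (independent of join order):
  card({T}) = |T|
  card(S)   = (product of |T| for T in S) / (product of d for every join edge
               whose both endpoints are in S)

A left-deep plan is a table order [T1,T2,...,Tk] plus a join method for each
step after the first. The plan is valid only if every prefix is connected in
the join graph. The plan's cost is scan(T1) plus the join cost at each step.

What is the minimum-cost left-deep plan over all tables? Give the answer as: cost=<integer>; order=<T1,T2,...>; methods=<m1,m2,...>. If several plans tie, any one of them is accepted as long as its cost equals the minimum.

Selinger DP (subsets sized 1..n):
  {D}: scan cost=60, card=60
  {B}: scan cost=250, card=250
  {A}: scan cost=80, card=80
  {C}: scan cost=100, card=100
  {BD}: card=7500; try (D,hash)→1220, (B,merge)→2730, (D,merge)→2920, (B,hash)→4120, (B,nl_idx)→8040, (B,nl)→15060 …(+1); best=1220 via (D,hash)
  {AD}: card=80; try (A,nl_idx)→560, (D,hash)→880, (A,merge)→1120, (D,merge)→1140, (A,hash)→1240, (A,nl)→4860 …(+1); best=560 via (A,nl_idx)
  {CD}: card=3000; try (D,hash)→920, (C,merge)→1280, (D,merge)→1320, (C,hash)→1520, (C,nl_idx)→3480, (C,nl)→6060 …(+1); best=920 via (D,hash)
  {AB}: card=1000; try (A,hash)→1620, (B,nl_idx)→1720, (B,merge)→2970, (A,nl_idx)→3000, (A,merge)→3140, (B,hash)→4160 …(+2); best=1620 via (A,hash)
  {BC}: card=1000; try (C,hash)→1900, (B,nl_idx)→1900, (C,nl_idx)→3000, (B,merge)→3150, (C,merge)→3300, (B,hash)→4200 …(+2); best=1900 via (C,hash)
  {AC}: card=1600; try (A,hash)→1320, (C,merge)→1520, (A,merge)→1540, (C,hash)→1560, (C,nl_idx)→2240, (A,nl_idx)→2400 …(+2); best=1320 via (A,hash)
  {ABD}: card=500; try (B,nl_idx)→1700, (D,hash)→3340, (B,merge)→3450, (B,hash)→4640, (A,hash)→9840, (D,merge)→13040 …(+5); best=1700 via (B,nl_idx)
  {BCD}: card=15000; try (D,hash)→3620, (B,hash)→7920, (C,hash)→10120, (D,merge)→13320, (B,nl_idx)→39920, (B,merge)→42170 …(+5); best=3620 via (D,hash)
  {ACD}: card=800; try (C,nl_idx)→1920, (C,merge)→2000, (C,hash)→2040, (D,hash)→3640, (A,hash)→5040, (C,nl)→8560 …(+5); best=1920 via (C,nl_idx)
  {ABC}: card=800; try (C,hash)→4020, (A,hash)→4020, (B,hash)→6920, (C,nl_idx)→9420, (A,nl_idx)→9700, (C,merge)→13420 …(+6); best=4020 via (C,hash)
  {ABCD}: card=200; try (C,hash)→3600, (C,nl_idx)→5400, (D,hash)→5540, (B,hash)→6720, (C,merge)→7500, (B,nl_idx)→8520 …(+9); best=3600 via (C,hash)

cost=3600; order=D,A,B,C; methods=nl_idx,nl_idx,hash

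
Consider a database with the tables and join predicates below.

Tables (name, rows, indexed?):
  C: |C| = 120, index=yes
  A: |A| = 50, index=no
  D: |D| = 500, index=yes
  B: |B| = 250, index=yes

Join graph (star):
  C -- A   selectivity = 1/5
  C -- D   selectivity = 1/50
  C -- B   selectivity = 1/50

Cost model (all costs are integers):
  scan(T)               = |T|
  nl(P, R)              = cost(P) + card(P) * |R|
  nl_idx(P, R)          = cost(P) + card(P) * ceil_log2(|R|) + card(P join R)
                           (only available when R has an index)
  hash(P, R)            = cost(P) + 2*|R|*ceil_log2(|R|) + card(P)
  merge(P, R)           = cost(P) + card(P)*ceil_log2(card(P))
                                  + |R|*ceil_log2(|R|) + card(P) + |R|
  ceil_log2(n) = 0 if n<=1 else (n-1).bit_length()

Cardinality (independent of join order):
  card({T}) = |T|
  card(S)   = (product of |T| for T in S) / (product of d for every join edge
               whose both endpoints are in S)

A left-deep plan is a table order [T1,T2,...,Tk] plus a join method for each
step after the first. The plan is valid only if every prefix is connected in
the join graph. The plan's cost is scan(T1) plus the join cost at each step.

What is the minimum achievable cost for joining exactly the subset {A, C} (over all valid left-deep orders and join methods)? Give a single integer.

840

Selinger DP over subsets of {A,C}:
  {C}: scan cost=120, card=120
  {A}: scan cost=50, card=50
  {AC}: card=1200; try (A,hash)→840, (C,merge)→1360, (A,merge)→1430, (C,nl_idx)→1600, (C,hash)→1780, (C,nl)→6050 …(+1); best=840 via (A,hash)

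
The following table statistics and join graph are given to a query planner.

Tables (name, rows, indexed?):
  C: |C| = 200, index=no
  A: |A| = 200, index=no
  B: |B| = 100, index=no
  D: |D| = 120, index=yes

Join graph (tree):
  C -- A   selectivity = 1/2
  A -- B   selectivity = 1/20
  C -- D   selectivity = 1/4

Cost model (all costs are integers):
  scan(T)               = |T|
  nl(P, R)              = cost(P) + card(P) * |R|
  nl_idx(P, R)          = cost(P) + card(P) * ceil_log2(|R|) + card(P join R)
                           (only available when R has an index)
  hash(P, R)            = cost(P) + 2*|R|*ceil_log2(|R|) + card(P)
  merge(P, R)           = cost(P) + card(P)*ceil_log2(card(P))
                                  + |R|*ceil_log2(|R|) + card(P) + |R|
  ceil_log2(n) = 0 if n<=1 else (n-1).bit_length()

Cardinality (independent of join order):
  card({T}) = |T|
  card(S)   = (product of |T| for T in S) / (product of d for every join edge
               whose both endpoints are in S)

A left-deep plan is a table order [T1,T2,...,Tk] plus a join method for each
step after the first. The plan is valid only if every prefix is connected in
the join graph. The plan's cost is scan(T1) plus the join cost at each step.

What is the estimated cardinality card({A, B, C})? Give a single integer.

100000

Tables in S: A(200), B(100), C(200)
Edges inside S: C-A(d=2), A-B(d=20)
numerator = 200 * 100 * 200 = 4000000
denominator = 2 * 20 = 40
card(S) = 4000000 / 40 = 100000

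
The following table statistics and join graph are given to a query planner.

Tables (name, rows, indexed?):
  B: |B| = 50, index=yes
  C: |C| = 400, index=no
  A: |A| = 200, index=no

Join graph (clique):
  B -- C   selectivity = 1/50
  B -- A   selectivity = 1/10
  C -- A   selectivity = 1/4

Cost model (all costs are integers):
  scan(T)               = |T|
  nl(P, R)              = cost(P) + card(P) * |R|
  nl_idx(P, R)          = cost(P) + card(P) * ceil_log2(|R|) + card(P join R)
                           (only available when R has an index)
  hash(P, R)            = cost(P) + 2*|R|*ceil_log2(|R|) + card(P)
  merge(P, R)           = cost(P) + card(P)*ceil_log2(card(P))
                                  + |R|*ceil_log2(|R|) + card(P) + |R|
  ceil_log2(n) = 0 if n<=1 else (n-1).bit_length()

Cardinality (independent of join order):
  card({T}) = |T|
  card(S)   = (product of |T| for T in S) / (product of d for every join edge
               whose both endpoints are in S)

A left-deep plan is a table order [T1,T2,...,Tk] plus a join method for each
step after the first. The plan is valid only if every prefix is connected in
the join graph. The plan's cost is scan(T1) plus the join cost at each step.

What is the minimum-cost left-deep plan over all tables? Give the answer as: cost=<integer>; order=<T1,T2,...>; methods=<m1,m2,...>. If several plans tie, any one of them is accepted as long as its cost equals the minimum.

cost=5000; order=C,B,A; methods=hash,hash

Selinger DP (subsets sized 1..n):
  {B}: scan cost=50, card=50
  {C}: scan cost=400, card=400
  {A}: scan cost=200, card=200
  {BC}: card=400; try (B,hash)→1400, (B,nl_idx)→3200, (C,merge)→4400, (B,merge)→4750, (C,hash)→7300, (C,nl)→20050 …(+1); best=1400 via (B,hash)
  {AB}: card=1000; try (B,hash)→1000, (A,merge)→2200, (B,merge)→2350, (B,nl_idx)→2400, (A,hash)→3300, (A,nl)→10050 …(+1); best=1000 via (B,hash)
  {AC}: card=20000; try (A,hash)→4000, (C,merge)→6000, (A,merge)→6200, (C,hash)→7600, (C,nl)→80200, (A,nl)→80400; best=4000 via (A,hash)
  {ABC}: card=2000; try (A,hash)→5000, (A,merge)→7200, (C,hash)→9200, (C,merge)→16000, (B,hash)→24600, (A,nl)→81400 …(+4); best=5000 via (A,hash)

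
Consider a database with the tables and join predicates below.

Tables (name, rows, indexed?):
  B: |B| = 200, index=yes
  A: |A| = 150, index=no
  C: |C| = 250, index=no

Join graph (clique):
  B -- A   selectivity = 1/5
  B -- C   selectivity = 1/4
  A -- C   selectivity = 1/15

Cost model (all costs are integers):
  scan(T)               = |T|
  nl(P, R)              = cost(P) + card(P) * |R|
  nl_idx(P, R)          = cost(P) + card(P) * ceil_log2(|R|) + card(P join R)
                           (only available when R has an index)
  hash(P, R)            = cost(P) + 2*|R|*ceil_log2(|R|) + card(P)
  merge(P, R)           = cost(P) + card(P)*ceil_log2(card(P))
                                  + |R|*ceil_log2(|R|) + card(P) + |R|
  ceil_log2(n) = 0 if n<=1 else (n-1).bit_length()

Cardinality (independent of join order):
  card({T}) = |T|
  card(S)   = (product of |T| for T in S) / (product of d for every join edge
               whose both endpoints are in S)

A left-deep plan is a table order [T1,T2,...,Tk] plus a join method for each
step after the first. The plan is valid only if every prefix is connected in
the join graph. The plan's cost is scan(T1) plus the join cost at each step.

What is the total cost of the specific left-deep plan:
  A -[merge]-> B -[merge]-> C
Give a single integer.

89550

step 1: scan A: cost=150, card=150
step 2: join B via merge
    card(P join B) = 150*200/(5) = 6000
    cost = 150 + 150*8 + 200*8 + 150 + 200 = 3300
step 3: join C via merge
    card(P join C) = 6000*250/(4*15) = 25000
    cost = 3300 + 6000*13 + 250*8 + 6000 + 250 = 89550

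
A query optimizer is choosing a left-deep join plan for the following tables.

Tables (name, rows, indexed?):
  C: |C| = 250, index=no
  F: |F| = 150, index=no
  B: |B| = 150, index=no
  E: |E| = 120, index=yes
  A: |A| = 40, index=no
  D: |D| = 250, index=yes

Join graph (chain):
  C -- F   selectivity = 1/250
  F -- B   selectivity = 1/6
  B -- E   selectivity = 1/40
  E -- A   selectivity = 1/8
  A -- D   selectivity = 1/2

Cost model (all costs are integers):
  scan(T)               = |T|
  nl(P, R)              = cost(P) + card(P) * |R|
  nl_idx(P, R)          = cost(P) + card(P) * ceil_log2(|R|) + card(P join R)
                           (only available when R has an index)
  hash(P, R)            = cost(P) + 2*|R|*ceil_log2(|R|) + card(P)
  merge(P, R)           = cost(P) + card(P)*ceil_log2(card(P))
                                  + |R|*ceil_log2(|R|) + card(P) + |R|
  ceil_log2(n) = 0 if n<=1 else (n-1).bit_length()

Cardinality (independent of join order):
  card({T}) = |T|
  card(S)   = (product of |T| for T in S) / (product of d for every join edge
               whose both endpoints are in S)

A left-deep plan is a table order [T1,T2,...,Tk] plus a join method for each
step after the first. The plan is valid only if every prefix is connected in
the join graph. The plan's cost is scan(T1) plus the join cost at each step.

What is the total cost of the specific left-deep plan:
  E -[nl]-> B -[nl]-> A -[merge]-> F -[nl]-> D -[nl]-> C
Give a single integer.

step 1: scan E: cost=120, card=120
step 2: join B via nl
    card(P join B) = 120*150/(40) = 450
    cost = 120 + 120*150 = 18120
step 3: join A via nl
    card(P join A) = 450*40/(8) = 2250
    cost = 18120 + 450*40 = 36120
step 4: join F via merge
    card(P join F) = 2250*150/(6) = 56250
    cost = 36120 + 2250*12 + 150*8 + 2250 + 150 = 66720
step 5: join D via nl
    card(P join D) = 56250*250/(2) = 7031250
    cost = 66720 + 56250*250 = 14129220
step 6: join C via nl
    card(P join C) = 7031250*250/(250) = 7031250
    cost = 14129220 + 7031250*250 = 1771941720

1771941720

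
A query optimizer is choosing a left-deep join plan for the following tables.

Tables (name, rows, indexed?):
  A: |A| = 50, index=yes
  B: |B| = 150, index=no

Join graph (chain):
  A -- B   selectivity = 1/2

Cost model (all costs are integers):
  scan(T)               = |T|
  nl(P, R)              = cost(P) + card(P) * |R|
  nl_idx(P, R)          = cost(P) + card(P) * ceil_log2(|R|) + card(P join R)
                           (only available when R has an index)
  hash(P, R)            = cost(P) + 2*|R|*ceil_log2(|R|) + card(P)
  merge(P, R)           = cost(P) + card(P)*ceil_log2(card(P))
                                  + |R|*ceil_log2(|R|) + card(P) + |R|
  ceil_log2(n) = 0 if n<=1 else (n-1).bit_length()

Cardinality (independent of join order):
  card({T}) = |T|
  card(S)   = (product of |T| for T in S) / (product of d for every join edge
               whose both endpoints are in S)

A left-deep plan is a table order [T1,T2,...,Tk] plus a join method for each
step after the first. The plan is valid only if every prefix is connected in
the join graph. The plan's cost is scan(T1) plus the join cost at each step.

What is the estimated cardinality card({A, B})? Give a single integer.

Tables in S: A(50), B(150)
Edges inside S: A-B(d=2)
numerator = 50 * 150 = 7500
denominator = 2 = 2
card(S) = 7500 / 2 = 3750

3750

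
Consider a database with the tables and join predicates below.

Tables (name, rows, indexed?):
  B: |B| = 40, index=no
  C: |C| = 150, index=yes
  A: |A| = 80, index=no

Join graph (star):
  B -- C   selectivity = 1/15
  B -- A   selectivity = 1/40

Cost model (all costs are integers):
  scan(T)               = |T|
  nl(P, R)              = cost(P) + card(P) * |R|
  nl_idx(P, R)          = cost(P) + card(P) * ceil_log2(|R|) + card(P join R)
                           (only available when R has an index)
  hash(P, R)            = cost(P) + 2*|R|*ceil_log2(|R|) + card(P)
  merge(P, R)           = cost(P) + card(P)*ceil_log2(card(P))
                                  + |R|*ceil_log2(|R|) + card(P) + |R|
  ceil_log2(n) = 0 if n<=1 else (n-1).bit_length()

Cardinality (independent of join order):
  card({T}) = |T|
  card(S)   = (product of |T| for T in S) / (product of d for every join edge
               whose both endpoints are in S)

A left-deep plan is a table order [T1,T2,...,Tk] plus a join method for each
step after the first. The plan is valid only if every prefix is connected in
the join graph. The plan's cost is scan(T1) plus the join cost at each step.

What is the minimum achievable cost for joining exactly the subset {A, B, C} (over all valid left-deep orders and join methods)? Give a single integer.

2080

Selinger DP over subsets of {A,B,C}:
  {B}: scan cost=40, card=40
  {C}: scan cost=150, card=150
  {A}: scan cost=80, card=80
  {BC}: card=400; try (C,nl_idx)→760, (B,hash)→780, (C,merge)→1670, (B,merge)→1780, (C,hash)→2480, (C,nl)→6040 …(+1); best=760 via (C,nl_idx)
  {AB}: card=80; try (B,hash)→640, (A,merge)→960, (B,merge)→1000, (A,hash)→1200, (A,nl)→3240, (B,nl)→3280; best=640 via (B,hash)
  {ABC}: card=800; try (C,nl_idx)→2080, (A,hash)→2280, (C,merge)→2630, (C,hash)→3120, (A,merge)→5400, (C,nl)→12640 …(+1); best=2080 via (C,nl_idx)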